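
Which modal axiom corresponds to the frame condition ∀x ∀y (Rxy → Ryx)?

r → □◇r

This is symmetry; the standard corresponding axiom is B: r → □◇r.
Suppose r→□◇r is valid. Take Rxy and set V(r)={x}. Then r at x, so □◇r at x, so ◇r at y, so some z with Ryz has r; z=x, i.e. Ryx.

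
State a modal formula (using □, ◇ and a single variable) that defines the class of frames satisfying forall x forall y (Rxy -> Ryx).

The condition is symmetry. The B schema p → □◇p defines it.

p → □◇p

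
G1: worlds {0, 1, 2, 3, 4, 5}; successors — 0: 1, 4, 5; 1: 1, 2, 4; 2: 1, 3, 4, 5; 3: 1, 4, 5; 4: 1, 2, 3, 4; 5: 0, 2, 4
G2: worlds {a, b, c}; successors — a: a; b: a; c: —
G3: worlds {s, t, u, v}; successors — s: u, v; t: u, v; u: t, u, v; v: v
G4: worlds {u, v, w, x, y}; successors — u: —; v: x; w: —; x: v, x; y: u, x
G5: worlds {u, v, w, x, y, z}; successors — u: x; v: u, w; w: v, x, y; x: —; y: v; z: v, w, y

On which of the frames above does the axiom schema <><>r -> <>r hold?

Frame correspondent (Sahlqvist): forall x forall y forall z (Rxy & Ryz -> Rxz) — i.e. transitivity.
G1: fails — R34 and R42 but not R32.
G2: ✓.
G3: fails — Rtu and Rut but not Rtt.
G4: fails — Ryx and Rxv but not Ryv.
G5: fails — Rvw and Rwx but not Rvx.
Valid on: G2.

G2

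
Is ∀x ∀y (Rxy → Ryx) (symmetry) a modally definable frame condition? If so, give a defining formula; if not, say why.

Yes — defined by r → □◇r

This is a Sahlqvist condition; the B axiom r → □◇r defines it.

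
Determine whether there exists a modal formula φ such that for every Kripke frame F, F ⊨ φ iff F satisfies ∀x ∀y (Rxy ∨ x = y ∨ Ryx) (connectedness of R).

Modal frame validity is preserved under disjoint unions.
Take 3 disjoint single-world reflexive frames: each is trivially connected, but their disjoint union has 3 worlds with no edge between distinct components, so it is not connected.
So the class is not modally definable.

No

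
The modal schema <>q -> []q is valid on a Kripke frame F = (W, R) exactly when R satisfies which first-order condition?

partial functionality: forall x forall y forall z (Rxy & Rxz -> y = z)

This is the CD axiom.
Its frame correspondent is partial functionality — forall x forall y forall z (Rxy & Rxz -> y = z).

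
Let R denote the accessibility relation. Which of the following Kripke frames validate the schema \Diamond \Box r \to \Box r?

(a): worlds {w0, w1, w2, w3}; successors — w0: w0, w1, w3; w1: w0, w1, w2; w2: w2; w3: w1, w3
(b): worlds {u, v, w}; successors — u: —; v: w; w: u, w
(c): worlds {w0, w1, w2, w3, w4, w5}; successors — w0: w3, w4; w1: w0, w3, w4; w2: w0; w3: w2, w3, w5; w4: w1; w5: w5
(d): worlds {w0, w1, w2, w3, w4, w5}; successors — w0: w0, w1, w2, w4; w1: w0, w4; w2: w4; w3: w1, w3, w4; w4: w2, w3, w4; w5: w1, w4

The schema corresponds to the Euclidean property: \forall x \forall y \forall z (Rxy \wedge Rxz \to Ryz).
(a): fails — Rw0w1 and Rw0w3 but not Rw1w3.
(b): fails — Rwu and Rww but not Ruw.
(c): fails — Rw0w4 and Rw0w4 but not Rw4w4.
(d): fails — Rw0w4 and Rw0w1 but not Rw4w1.
Valid on no frame.

none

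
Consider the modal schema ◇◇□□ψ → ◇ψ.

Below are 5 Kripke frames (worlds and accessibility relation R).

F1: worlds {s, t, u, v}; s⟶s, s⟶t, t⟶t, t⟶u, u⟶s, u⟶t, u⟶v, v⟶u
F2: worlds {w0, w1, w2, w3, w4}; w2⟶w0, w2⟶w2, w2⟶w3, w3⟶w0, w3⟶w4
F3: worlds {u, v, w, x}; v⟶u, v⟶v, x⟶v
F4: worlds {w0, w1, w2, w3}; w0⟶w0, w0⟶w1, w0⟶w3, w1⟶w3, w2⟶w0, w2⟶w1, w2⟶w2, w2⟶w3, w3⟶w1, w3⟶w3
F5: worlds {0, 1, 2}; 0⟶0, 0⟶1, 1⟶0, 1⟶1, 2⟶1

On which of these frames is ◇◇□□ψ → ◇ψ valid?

F4, F5

Frame correspondent (Sahlqvist): ∀x ∀y (xR²y → ∃w (yR²w ∧ xRw)) — i.e. a generalized confluence (Geach) condition.
F1: fails — vR²v but no w with vR²w and vRw.
F2: fails — w2R²w0 but no w with w0R²w and w2Rw.
F3: fails — vR²u but no t with uR²t and vRt.
F4: condition met.
F5: condition met.
Valid on: F4, F5.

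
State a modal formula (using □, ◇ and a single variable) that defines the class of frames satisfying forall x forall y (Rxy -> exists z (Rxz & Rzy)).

□□r → □r

The condition is density. The C4 schema □□r → □r defines it.
Suppose □□r→□r is valid. Take Rxy and set V(r)={w : xR²w}. Then □□r at x, so □r at x, so r at y, i.e. ∃z(Rxz∧Rzy).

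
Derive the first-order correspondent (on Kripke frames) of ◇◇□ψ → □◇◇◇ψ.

This is a Sahlqvist (Geach-type) schema ◇^2□^1ψ → □^1◇^3ψ.
Minimal-valuation argument: fix x; take any y with xR^2y and any z with xR^1z. Set V(ψ) to the set of worlds R-reachable from y in exactly 1 step. Then □^1ψ holds at y, so the antecedent holds at x; validity forces ◇^3ψ at z, giving a w with zR^3w and yR^1w.
First-order correspondent: ∀x ∀y ∀z ((xR²y ∧ xRz) → ∃w (yRw ∧ zR³w)).

∀x ∀y ∀z ((xR²y ∧ xRz) → ∃w (yRw ∧ zR³w))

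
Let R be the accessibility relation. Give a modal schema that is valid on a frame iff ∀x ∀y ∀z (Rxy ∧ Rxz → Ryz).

This is the Euclidean property; the standard corresponding axiom is 5: ◇q → □◇q.

◇q → □◇q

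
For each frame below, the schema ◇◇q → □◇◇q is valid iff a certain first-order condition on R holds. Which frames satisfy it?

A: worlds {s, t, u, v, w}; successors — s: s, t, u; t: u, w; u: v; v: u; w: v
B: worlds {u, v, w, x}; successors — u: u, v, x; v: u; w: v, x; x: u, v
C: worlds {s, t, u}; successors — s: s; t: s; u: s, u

B

This is the axiom for a generalized confluence (Geach) condition; its first-order frame correspondent is ∀x ∀y ∀z ((xR²y ∧ xRz) → ∃w (y = w ∧ zR²w)).
A: fails — sR²s, sRt but no w* with s=w* and tR²w*.
B: condition met.
C: fails — uR²u, uRs but no w with u=w and sR²w.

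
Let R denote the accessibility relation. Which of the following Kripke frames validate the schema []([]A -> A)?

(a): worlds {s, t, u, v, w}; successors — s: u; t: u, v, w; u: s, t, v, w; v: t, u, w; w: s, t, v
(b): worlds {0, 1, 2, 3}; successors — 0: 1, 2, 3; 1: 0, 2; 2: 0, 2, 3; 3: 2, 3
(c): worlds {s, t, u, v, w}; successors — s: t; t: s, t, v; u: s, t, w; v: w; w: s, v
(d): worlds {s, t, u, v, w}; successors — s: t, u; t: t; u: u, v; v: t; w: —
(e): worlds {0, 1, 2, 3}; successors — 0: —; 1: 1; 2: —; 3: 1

(e)

Frame correspondent (Sahlqvist): forall x forall y (Rxy -> Ryy) — i.e. shift-reflexivity.
(a): fails — Ruv but not Rvv.
(b): fails — R10 but not R00.
(c): fails — Rtv but not Rvv.
(d): fails — Ruv but not Rvv.
(e): holds.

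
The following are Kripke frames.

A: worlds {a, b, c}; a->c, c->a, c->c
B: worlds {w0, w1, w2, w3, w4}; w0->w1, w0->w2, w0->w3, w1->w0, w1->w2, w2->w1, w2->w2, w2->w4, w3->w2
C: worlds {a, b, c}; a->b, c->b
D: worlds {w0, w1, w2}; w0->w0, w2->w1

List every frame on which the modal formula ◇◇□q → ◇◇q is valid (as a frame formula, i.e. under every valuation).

Frame correspondent (Sahlqvist): ∀x ∀y (xR²y → ∃w (yRw ∧ xR²w)) — i.e. a generalized confluence (Geach) condition.
A: condition met.
B: fails — w0R²w4 but no w with w4Rw and w0R²w.
C: condition met.
D: condition met.

A, C, D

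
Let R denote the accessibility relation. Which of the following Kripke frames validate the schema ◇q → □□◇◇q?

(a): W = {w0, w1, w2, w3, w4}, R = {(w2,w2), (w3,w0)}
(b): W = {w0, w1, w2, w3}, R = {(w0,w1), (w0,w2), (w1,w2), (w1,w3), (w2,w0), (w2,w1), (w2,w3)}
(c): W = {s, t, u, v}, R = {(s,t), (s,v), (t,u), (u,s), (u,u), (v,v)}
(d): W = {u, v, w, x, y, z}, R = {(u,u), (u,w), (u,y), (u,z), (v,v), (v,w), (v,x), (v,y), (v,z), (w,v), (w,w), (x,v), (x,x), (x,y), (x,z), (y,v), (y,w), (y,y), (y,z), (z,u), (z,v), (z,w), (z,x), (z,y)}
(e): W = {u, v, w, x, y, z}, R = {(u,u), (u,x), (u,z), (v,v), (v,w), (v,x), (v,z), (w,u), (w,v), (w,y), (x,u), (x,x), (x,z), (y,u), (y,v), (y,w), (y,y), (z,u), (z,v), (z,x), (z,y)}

The schema corresponds to a generalized confluence (Geach) condition: ∀x ∀y ∀z ((xRy ∧ xR²z) → ∃w (y = w ∧ zR²w)).
(a): ✓.
(b): fails — w0Rw1, w0R²w3 but no w with w1=w and w3R²w.
(c): fails — sRt, sR²v but no w with t=w and vR²w.
(d): fails — uRu, uR²w but no t with u=t and wR²t.
(e): fails — vRw, vR²u but no t with w=t and uR²t.

(a)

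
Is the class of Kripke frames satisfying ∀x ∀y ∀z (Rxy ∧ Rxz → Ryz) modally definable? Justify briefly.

This is a Sahlqvist condition; the 5 axiom ◇r → □◇r defines it.
Suppose ◇r→□◇r is valid. Take Rxy, Rxz and set V(r)={y}. Then ◇r at x, so □◇r at x, so ◇r at z, so some w with Rzw has r; w=y, i.e. Rzy. By symmetry of the argument, Ryz.

Yes — defined by ◇r → □◇r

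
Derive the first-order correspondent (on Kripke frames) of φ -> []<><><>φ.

This is a Sahlqvist (Geach-type) schema ◇^0□^0φ → □^1◇^3φ.
First-order correspondent: forall x forall z (xRz -> exists w (x = w & z R^3 w)).

forall x forall z (xRz -> exists w (x = w & z R^3 w))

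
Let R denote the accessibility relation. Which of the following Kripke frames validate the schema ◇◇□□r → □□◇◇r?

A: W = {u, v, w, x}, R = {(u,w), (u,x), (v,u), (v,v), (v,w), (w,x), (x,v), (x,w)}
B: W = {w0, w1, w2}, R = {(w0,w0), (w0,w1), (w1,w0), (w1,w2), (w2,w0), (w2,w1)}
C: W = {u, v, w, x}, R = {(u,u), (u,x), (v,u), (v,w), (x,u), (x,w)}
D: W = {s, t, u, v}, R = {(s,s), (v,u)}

The schema corresponds to a generalized confluence (Geach) condition: ∀x ∀y ∀z ((xR²y ∧ xR²z) → ∃w (yR²w ∧ zR²w)).
A: satisfies the condition.
B: satisfies the condition.
C: fails — uR²u, uR²w but no t with uR²t and wR²t.
D: satisfies the condition.
Valid on: A, B, D.

A, B, D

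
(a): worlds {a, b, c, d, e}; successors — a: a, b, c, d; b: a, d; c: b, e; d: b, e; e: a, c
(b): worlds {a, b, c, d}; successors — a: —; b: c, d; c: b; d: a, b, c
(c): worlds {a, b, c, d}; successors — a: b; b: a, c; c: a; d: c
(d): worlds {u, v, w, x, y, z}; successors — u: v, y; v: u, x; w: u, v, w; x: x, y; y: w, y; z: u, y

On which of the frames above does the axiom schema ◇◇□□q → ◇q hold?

(d)

This is the axiom for a generalized confluence (Geach) condition; its first-order frame correspondent is ∀x ∀y (xR²y → ∃w (yR²w ∧ xRw)).
(a): fails — cR²c but no w with cR²w and cRw.
(b): fails — bR²a but no w with aR²w and bRw.
(c): fails — aR²a but no w with aR²w and aRw.
(d): ✓.
Valid on: (d).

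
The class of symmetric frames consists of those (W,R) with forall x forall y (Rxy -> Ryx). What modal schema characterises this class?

p → □◇p

This is symmetry; the standard corresponding axiom is B: p → □◇p.
Suppose p→□◇p is valid. Take Rxy and set V(p)={x}. Then p at x, so □◇p at x, so ◇p at y, so some z with Ryz has p; z=x, i.e. Ryx.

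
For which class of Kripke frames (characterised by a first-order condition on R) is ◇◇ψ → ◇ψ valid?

Transitivity

This schema is equivalent to the 4 axiom □ψ → □□ψ.
It corresponds to transitivity: ∀x ∀y ∀z (Rxy ∧ Ryz → Rxz).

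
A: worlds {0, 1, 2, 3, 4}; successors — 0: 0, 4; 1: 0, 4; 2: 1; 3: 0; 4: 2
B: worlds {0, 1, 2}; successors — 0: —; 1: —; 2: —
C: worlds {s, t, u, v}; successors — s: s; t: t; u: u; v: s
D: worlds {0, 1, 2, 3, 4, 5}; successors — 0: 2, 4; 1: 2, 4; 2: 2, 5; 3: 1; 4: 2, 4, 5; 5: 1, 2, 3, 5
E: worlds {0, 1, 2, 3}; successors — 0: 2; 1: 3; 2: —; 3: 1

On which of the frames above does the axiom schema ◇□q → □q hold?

B, C

Frame correspondent (Sahlqvist): ∀x ∀y ∀z (Rxy ∧ Rxz → Ryz) — i.e. the Euclidean property.
A: fails — R04 and R00 but not R40.
B: ✓.
C: ✓.
D: fails — R02 and R04 but not R24.
E: fails — R02 and R02 but not R22.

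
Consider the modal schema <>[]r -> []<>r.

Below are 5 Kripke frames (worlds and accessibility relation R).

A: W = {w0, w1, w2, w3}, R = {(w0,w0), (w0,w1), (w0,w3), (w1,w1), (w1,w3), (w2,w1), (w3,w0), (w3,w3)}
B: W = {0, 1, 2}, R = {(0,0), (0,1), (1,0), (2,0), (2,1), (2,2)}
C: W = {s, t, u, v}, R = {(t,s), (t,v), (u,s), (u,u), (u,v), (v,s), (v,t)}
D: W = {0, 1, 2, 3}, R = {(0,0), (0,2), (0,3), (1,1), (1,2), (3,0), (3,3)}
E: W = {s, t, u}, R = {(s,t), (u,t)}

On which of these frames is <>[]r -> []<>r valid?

A, B

The schema corresponds to convergence: forall x forall y forall z (Rxy & Rxz -> exists w (Ryw & Rzw)).
A: satisfies the condition.
B: satisfies the condition.
C: fails — Rtv and Rts but v and s have no common successor.
D: fails — R00 and R02 but 0 and 2 have no common successor.
E: fails — Rst and Rst but t and t have no common successor.
Valid on: A, B.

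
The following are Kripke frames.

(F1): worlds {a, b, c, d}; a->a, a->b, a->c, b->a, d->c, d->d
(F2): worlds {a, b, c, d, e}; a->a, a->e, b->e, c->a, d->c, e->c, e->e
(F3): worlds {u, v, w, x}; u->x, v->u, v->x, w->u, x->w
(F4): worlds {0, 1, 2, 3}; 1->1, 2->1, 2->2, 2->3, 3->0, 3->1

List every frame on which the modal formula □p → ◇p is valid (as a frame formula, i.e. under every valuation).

Frame correspondent (Sahlqvist): ∀x ∃y Rxy — i.e. seriality.
(F1): fails — world c has no successor.
(F2): satisfies the condition.
(F3): satisfies the condition.
(F4): fails — world 0 has no successor.
Valid on: (F2), (F3).

(F2), (F3)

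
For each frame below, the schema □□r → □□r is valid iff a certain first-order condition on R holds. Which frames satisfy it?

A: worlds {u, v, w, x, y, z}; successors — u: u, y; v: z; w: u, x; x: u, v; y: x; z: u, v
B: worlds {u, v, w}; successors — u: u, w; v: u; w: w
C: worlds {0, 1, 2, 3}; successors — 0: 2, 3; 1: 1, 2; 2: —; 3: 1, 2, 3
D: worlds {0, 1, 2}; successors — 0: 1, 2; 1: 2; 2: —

The schema corresponds to a generalized confluence (Geach) condition: ∀x ∀z (xR²z → ∃w (xR²w ∧ z = w)).
A: satisfies the condition.
B: satisfies the condition.
C: satisfies the condition.
D: satisfies the condition.

A, B, C, D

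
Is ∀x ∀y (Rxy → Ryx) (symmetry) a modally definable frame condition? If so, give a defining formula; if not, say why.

This is a Sahlqvist condition; the B axiom r → □◇r defines it.

Yes — defined by r → □◇r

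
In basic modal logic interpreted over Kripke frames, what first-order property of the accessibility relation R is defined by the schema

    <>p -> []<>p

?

The Euclidean property

This is the 5 axiom.
It corresponds to the Euclidean property: forall x forall y forall z (Rxy & Rxz -> Ryz).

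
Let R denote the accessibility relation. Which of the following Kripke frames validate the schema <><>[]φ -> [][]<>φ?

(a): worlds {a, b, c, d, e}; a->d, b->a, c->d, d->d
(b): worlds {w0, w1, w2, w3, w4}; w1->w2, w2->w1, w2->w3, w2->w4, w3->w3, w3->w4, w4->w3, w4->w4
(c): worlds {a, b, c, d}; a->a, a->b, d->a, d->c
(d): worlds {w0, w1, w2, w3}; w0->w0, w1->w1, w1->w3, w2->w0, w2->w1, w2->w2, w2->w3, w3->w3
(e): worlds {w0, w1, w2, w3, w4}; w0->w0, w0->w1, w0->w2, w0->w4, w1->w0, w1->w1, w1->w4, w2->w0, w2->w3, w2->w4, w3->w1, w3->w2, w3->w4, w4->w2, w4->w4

Frame correspondent (Sahlqvist): forall x forall y forall z ((x R^2 y & x R^2 z) -> exists w (yRw & zRw)) — i.e. a generalized confluence (Geach) condition.
(a): condition met.
(b): fails — w1R²w1, w1R²w3 but no w with w1Rw and w3Rw.
(c): fails — aR²a, aR²b but no w with aRw and bRw.
(d): fails — w2R²w0, w2R²w1 but no w with w0Rw and w1Rw.
(e): condition met.
Valid on: (a), (e).

(a), (e)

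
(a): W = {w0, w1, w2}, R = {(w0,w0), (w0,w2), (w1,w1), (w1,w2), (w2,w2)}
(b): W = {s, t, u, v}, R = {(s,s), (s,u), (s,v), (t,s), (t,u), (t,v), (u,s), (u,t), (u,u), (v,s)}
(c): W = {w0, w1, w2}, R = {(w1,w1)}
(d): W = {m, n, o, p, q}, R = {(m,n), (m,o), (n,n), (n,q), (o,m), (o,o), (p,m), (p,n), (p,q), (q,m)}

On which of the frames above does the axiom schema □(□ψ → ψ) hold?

(a), (c)

This is the axiom for shift-reflexivity; its first-order frame correspondent is ∀x ∀y (Rxy → Ryy).
(a): ✓.
(b): fails — Rtv but not Rvv.
(c): ✓.
(d): fails — Rom but not Rmm.
Valid on: (a), (c).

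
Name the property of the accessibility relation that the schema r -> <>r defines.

Equivalently (dual form): □r → r.
Suppose □r→r is valid. At any x set V(r)={w : Rxw}. Then □r holds at x, so r holds at x, i.e. Rxx.

reflexivity: forall x Rxx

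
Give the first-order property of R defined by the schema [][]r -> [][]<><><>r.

This is a Sahlqvist (Geach-type) schema ◇^0□^2r → □^2◇^3r.
First-order correspondent: forall x forall z (x R^2 z -> exists w (x R^2 w & z R^3 w)).

forall x forall z (x R^2 z -> exists w (x R^2 w & z R^3 w))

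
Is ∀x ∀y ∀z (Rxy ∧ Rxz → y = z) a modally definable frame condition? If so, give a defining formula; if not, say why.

Yes, by ◇r → □r

The condition is partial functionality. A defining modal formula is ◇r → □r.
Suppose ◇r→□r is valid. Take Rxy, Rxz and set V(r)={y}. Then ◇r at x, so □r at x, so r at z, i.e. z=y.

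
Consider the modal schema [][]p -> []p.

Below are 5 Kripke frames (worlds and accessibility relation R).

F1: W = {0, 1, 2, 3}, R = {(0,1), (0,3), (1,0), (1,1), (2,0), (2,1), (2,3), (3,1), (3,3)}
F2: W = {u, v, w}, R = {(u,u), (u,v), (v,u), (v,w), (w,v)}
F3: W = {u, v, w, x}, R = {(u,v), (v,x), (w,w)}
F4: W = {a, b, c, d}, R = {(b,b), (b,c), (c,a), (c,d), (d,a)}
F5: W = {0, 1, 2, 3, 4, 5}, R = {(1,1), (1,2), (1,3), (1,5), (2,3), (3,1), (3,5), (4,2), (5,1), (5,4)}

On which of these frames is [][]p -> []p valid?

The schema corresponds to density: forall x forall y (Rxy -> exists z (Rxz & Rzy)).
F1: condition met.
F2: fails — Rvw but no z with Rvz and Rzw.
F3: fails — Ruv but no z with Ruz and Rzv.
F4: fails — Rcd but no z with Rcz and Rzd.
F5: fails — R23 but no z with R2z and Rz3.

F1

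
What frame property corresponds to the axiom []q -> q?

This is the T axiom.
Its frame correspondent is reflexivity — forall x Rxx.

reflexivity: forall x Rxx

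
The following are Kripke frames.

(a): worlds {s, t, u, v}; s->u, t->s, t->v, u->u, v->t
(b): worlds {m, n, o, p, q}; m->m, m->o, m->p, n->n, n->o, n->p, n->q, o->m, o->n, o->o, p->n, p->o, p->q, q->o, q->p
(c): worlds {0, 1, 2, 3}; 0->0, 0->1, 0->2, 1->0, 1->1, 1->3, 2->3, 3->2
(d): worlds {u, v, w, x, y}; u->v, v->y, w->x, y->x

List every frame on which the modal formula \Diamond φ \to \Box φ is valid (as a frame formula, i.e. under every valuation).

(d)

This is the axiom for partial functionality; its first-order frame correspondent is \forall x \forall y \forall z (Rxy \wedge Rxz \to y = z).
(a): fails — t sees both s and v.
(b): fails — m sees both m and o.
(c): fails — 0 sees both 0 and 1.
(d): satisfies the condition.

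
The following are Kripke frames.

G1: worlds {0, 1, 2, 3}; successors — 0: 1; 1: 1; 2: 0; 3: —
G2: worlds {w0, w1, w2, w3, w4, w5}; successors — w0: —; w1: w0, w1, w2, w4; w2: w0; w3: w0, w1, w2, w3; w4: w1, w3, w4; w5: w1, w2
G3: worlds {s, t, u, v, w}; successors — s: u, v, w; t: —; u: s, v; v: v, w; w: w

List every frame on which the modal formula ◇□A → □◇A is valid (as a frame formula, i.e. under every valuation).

G1

The schema corresponds to convergence: ∀x ∀y ∀z (Rxy ∧ Rxz → ∃w (Ryw ∧ Rzw)).
G1: satisfies the condition.
G2: fails — Rw1w2 and Rw1w0 but w2 and w0 have no common successor.
G3: fails — Rsw and Rsu but w and u have no common successor.
Valid on: G1.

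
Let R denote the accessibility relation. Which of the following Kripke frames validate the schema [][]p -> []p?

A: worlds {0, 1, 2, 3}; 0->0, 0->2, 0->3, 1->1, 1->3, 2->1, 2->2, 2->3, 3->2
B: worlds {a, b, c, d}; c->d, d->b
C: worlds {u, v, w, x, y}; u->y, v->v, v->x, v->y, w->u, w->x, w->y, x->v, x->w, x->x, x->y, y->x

A

The schema corresponds to density: forall x forall y (Rxy -> exists z (Rxz & Rzy)).
A: condition met.
B: fails — Rdb but no z with Rdz and Rzb.
C: fails — Rwu but no z with Rwz and Rzu.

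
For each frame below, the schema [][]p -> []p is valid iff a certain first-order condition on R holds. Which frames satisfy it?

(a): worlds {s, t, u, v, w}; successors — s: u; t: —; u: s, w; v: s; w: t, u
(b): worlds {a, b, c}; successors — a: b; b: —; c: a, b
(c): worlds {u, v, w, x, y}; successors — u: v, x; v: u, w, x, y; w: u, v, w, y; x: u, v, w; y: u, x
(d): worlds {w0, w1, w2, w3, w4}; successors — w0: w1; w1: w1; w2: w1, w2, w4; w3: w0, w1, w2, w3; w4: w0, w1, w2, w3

This is the axiom for density; its first-order frame correspondent is forall x forall y (Rxy -> exists z (Rxz & Rzy)).
(a): fails — Rwt but no z with Rwz and Rzt.
(b): fails — Rca but no z with Rcz and Rza.
(c): satisfies the condition.
(d): satisfies the condition.

(c), (d)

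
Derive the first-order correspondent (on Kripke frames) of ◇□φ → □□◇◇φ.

∀x ∀y ∀z ((xRy ∧ xR²z) → ∃w (yRw ∧ zR²w))

This is a Sahlqvist (Geach-type) schema ◇^1□^1φ → □^2◇^2φ.
First-order correspondent: ∀x ∀y ∀z ((xRy ∧ xR²z) → ∃w (yRw ∧ zR²w)).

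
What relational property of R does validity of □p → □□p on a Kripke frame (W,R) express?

Suppose □p→□□p is valid. Take Rxy, Ryz and set V(p)={w : Rxw}. Then □p at x, so □□p at x, so □p at y, so p at z, i.e. Rxz.
Conversely, on a frame with transitivity the schema holds at every world under every valuation.
So the correspondent is transitivity.

transitivity: ∀x ∀y ∀z (Rxy ∧ Ryz → Rxz)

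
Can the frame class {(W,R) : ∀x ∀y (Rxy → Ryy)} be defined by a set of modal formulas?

Yes — defined by □(□r → r)

This is a Sahlqvist condition; the T□ axiom □(□r → r) defines it.
Suppose □(□r→r) is valid. Take Rxy and set V(r)={w : Ryw}. Then at y, □r holds; since □(□r→r) at x, □r→r at y, so r at y, i.e. Ryy.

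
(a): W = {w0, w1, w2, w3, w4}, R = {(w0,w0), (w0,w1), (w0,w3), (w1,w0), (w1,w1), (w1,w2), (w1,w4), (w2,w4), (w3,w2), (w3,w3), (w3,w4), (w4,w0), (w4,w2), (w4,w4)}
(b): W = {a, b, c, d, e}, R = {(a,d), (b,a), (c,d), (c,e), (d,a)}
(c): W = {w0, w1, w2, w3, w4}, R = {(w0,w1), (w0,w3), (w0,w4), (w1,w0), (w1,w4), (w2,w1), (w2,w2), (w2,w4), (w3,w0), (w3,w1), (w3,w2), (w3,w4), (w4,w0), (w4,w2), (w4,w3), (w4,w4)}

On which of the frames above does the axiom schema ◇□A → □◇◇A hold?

(a), (c)

The schema corresponds to a generalized confluence (Geach) condition: ∀x ∀y ∀z ((xRy ∧ xRz) → ∃w (yRw ∧ zR²w)).
(a): holds.
(b): fails — aRd, aRd but no w with dRw and dR²w.
(c): holds.
Valid on: (a), (c).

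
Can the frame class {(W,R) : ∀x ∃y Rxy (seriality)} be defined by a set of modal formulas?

Yes, by □r → ◇r

The condition is seriality. A defining modal formula is □r → ◇r.
Suppose □r→◇r is valid. At any x set V(r)=W. Then □r at x, so ◇r at x, so x has a successor.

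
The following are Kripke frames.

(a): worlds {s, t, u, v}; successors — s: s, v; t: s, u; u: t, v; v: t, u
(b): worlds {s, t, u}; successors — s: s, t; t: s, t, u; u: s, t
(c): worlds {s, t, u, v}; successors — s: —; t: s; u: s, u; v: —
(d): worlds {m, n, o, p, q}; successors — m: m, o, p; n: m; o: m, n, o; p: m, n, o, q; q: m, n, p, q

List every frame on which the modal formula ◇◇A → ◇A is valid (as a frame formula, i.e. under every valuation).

(c)

This is the axiom for transitivity; its first-order frame correspondent is ∀x ∀y ∀z (Rxy ∧ Ryz → Rxz).
(a): fails — Ruv and Rvu but not Ruu.
(b): fails — Rut and Rtu but not Ruu.
(c): condition met.
(d): fails — Rom and Rmp but not Rop.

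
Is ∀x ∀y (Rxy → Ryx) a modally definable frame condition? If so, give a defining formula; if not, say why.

Definable; p → □◇p defines it

This is a Sahlqvist condition; the B axiom p → □◇p defines it.
Suppose p→□◇p is valid. Take Rxy and set V(p)={x}. Then p at x, so □◇p at x, so ◇p at y, so some z with Ryz has p; z=x, i.e. Ryx.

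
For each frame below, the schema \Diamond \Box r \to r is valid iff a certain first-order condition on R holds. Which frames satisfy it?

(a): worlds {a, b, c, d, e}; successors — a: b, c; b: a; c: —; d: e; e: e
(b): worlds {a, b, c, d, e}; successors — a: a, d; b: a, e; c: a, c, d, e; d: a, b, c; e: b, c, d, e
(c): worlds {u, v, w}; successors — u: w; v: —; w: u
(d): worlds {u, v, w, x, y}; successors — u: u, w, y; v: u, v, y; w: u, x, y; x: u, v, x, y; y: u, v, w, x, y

(c)

The schema corresponds to a generalized confluence (Geach) condition: \forall x \forall y (xRy \to \exists w (yRw \wedge x = w)).
(a): fails — aRc but no w with cRw and a=w.
(b): fails — bRa but no w with aRw and b=w.
(c): holds.
(d): fails — vRu but no t with uRt and v=t.
Valid on: (c).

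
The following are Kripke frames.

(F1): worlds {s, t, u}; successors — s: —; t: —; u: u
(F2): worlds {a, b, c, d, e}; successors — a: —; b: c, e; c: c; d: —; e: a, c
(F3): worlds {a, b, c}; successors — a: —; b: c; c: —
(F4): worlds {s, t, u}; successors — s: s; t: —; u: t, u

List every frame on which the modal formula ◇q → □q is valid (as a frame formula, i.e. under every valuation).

(F1), (F3)

The schema corresponds to partial functionality: ∀x ∀y ∀z (Rxy ∧ Rxz → y = z).
(F1): ✓.
(F2): fails — b sees both c and e.
(F3): ✓.
(F4): fails — u sees both t and u.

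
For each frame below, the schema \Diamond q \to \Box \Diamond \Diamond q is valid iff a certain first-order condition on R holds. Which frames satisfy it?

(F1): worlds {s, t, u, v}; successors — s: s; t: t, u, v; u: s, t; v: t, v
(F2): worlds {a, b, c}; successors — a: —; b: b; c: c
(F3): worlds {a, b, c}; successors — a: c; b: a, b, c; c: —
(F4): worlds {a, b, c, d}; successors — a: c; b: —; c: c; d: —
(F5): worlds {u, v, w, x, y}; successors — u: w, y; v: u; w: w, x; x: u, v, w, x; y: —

(F2), (F4)

The schema corresponds to a generalized confluence (Geach) condition: \forall x \forall y \forall z ((xRy \wedge xRz) \to \exists w (y = w \wedge z R^2 w)).
(F1): fails — uRt, uRs but no w with t=w and sR²w.
(F2): ✓.
(F3): fails — aRc, aRc but no w with c=w and cR²w.
(F4): ✓.
(F5): fails — uRw, uRy but no t with w=t and yR²t.
Valid on: (F2), (F4).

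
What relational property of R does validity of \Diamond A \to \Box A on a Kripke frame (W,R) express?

Suppose ◇A→□A is valid. Take Rxy, Rxz and set V(A)={y}. Then ◇A at x, so □A at x, so A at z, i.e. z=y.

partial functionality: \forall x \forall y \forall z (Rxy \wedge Rxz \to y = z)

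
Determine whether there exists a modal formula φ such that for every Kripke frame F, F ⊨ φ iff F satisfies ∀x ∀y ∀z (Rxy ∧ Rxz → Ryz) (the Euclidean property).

Yes, by ◇r → □◇r

Yes: it is the Euclidean property, defined by the 5 schema ◇r → □◇r.
Suppose ◇r→□◇r is valid. Take Rxy, Rxz and set V(r)={y}. Then ◇r at x, so □◇r at x, so ◇r at z, so some w with Rzw has r; w=y, i.e. Rzy. By symmetry of the argument, Ryz.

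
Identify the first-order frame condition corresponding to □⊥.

emptiness of R

□⊥ is valid iff no world has any successor (otherwise □⊥ fails at any world with one).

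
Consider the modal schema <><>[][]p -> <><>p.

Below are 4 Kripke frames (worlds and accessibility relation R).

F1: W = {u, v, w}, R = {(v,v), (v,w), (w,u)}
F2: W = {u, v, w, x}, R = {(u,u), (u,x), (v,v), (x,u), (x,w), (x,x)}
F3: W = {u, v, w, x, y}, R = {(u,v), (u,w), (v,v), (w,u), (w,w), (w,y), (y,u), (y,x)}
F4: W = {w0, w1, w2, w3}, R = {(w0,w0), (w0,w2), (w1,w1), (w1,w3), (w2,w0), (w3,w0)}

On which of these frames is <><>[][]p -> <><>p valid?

F4

Frame correspondent (Sahlqvist): forall x forall y (x R^2 y -> exists w (y R^2 w & x R^2 w)) — i.e. a generalized confluence (Geach) condition.
F1: fails — vR²u but no t with uR²t and vR²t.
F2: fails — uR²w but no t with wR²t and uR²t.
F3: fails — wR²x but no t with xR²t and wR²t.
F4: condition met.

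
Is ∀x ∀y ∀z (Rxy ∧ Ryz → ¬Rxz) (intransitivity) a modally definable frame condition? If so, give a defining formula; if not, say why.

Modal frame validity is preserved under surjective bounded morphisms.
The 7-cycle (worlds 0,1,2,3,4,5,6 with 0→1→2→3→4→5→6→0) is intransitive. Mapping every world to a single reflexive point • is a surjective bounded morphism; the reflexive point is not intransitive (R••∧R•• but R••).
Hence intransitivity is not modally definable.

Not modally definable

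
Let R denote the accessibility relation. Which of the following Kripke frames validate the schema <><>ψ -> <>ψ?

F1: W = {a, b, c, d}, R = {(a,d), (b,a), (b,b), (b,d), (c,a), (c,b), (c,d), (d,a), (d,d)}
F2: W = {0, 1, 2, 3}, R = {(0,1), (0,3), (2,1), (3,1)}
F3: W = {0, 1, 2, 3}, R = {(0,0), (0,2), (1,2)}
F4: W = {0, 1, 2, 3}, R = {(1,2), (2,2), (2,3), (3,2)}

F2, F3

The schema corresponds to transitivity: forall x forall y forall z (Rxy & Ryz -> Rxz).
F1: fails — Rad and Rda but not Raa.
F2: satisfies the condition.
F3: satisfies the condition.
F4: fails — R12 and R23 but not R13.
Valid on: F2, F3.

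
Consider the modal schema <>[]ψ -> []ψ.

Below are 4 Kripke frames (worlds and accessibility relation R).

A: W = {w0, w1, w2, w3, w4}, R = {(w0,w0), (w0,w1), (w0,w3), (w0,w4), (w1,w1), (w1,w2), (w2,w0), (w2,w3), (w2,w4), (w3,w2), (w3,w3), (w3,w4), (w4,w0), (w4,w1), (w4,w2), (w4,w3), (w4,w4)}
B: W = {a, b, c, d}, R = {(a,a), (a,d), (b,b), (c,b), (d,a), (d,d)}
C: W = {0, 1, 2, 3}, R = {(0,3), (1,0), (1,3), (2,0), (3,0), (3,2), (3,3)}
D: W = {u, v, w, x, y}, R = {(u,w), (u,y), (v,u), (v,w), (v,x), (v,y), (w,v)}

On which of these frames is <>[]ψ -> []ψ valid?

Frame correspondent (Sahlqvist): forall x forall y forall z (Rxy & Rxz -> Ryz) — i.e. the Euclidean property.
A: fails — Rw0w1 and Rw0w4 but not Rw1w4.
B: satisfies the condition.
C: fails — R10 and R10 but not R00.
D: fails — Ruw and Ruw but not Rww.
Valid on: B.

B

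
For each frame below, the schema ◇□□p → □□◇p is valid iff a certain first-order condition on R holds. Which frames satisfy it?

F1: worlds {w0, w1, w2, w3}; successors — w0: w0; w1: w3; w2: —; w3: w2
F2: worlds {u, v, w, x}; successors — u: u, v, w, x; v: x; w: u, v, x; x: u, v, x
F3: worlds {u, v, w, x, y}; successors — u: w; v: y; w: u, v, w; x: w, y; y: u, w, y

Frame correspondent (Sahlqvist): ∀x ∀y ∀z ((xRy ∧ xR²z) → ∃w (yR²w ∧ zRw)) — i.e. a generalized confluence (Geach) condition.
F1: fails — w1Rw3, w1R²w2 but no w with w3R²w and w2Rw.
F2: ✓.
F3: fails — wRu, wR²v but no t with uR²t and vRt.
Valid on: F2.

F2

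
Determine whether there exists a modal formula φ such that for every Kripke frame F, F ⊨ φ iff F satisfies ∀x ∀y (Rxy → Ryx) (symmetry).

This is a Sahlqvist condition; the B axiom q → □◇q defines it.
Suppose q→□◇q is valid. Take Rxy and set V(q)={x}. Then q at x, so □◇q at x, so ◇q at y, so some z with Ryz has q; z=x, i.e. Ryx.

Definable; q → □◇q defines it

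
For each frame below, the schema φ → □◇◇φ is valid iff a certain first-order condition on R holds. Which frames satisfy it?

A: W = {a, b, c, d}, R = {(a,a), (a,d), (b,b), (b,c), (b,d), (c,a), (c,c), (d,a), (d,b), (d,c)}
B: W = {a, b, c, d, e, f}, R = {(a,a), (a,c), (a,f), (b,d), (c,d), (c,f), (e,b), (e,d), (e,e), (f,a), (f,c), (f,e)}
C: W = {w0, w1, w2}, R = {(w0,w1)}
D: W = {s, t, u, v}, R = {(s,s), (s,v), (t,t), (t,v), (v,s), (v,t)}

Frame correspondent (Sahlqvist): ∀x ∀z (xRz → ∃w (x = w ∧ zR²w)) — i.e. a generalized confluence (Geach) condition.
A: fails — bRc but no w with b=w and cR²w.
B: fails — bRd but no w with b=w and dR²w.
C: fails — w0Rw1 but no w with w0=w and w1R²w.
D: holds.
Valid on: D.

D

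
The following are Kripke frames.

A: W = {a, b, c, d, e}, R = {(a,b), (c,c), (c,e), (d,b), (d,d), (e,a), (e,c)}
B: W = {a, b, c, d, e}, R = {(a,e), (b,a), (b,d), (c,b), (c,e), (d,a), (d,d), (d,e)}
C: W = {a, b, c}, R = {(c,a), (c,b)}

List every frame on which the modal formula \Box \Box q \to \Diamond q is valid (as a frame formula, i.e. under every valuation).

The schema corresponds to a generalized confluence (Geach) condition: \forall x \exists w (x R^2 w \wedge xRw).
A: fails — at a but no w with aR²w and aRw.
B: fails — at a but no w with aR²w and aRw.
C: fails — at a but no w with aR²w and aRw.

none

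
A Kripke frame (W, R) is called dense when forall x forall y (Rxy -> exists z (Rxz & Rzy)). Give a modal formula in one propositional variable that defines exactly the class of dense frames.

□□ψ → □ψ

The condition is density. The C4 schema □□ψ → □ψ defines it.
Suppose □□ψ→□ψ is valid. Take Rxy and set V(ψ)={w : xR²w}. Then □□ψ at x, so □ψ at x, so ψ at y, i.e. ∃z(Rxz∧Rzy).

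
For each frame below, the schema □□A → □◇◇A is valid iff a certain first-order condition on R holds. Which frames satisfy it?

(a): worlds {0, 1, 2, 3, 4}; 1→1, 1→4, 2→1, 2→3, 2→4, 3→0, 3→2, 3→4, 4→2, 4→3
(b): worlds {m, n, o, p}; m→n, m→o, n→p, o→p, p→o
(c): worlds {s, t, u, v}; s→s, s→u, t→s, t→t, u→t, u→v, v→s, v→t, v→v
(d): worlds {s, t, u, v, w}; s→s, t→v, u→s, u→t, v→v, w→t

This is the axiom for a generalized confluence (Geach) condition; its first-order frame correspondent is ∀x ∀z (xRz → ∃w (xR²w ∧ zR²w)).
(a): fails — 3R0 but no w with 3R²w and 0R²w.
(b): fails — mRn but no w with mR²w and nR²w.
(c): ✓.
(d): ✓.

(c), (d)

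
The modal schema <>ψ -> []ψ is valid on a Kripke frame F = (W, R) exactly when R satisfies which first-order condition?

This is the CD axiom.
It corresponds to partial functionality: forall x forall y forall z (Rxy & Rxz -> y = z).

Partial functionality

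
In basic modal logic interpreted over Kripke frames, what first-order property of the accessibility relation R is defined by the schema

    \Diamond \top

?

◇⊤ holds at w iff w has a successor, so frame-validity of ◇⊤ is exactly seriality. Equivalently via □A → ◇A:
Suppose □A→◇A is valid. At any x set V(A)=W. Then □A at x, so ◇A at x, so x has a successor.
Conversely, on a frame with seriality the schema holds at every world under every valuation.
Frame condition: \forall x \exists y Rxy.

seriality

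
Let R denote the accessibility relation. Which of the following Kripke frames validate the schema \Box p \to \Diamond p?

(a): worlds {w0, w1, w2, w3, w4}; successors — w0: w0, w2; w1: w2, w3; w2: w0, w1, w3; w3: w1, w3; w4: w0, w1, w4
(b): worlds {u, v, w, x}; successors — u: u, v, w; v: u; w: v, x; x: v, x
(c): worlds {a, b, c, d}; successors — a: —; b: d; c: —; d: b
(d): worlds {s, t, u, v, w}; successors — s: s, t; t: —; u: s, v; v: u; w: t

This is the axiom for seriality; its first-order frame correspondent is \forall x \exists y Rxy.
(a): holds.
(b): holds.
(c): fails — world a has no successor.
(d): fails — world t has no successor.

(a), (b)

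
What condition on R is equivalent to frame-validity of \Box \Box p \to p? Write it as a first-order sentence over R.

This is a Sahlqvist (Geach-type) schema ◇^0□^2p → □^0◇^0p.
Minimal-valuation argument: fix x; take any y with xR^0y and any z with xR^0z. Set V(p) to the set of worlds R-reachable from y in exactly 2 steps. Then □^2p holds at y, so the antecedent holds at x; validity forces ◇^0p at z, giving a w with zR^0w and yR^2w.
First-order correspondent: \forall x \exists w (x R^2 w \wedge x = w).

\forall x \exists w (x R^2 w \wedge x = w)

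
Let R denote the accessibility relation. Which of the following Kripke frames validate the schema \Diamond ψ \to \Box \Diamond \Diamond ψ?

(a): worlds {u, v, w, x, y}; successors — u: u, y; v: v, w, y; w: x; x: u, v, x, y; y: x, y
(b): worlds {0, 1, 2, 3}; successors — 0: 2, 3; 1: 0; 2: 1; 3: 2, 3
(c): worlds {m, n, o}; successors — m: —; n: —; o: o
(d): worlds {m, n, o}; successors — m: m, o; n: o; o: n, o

The schema corresponds to a generalized confluence (Geach) condition: \forall x \forall y \forall z ((xRy \wedge xRz) \to \exists w (y = w \wedge z R^2 w)).
(a): fails — vRw, vRw but no t with w=t and wR²t.
(b): fails — 0R2, 0R2 but no w with 2=w and 2R²w.
(c): ✓.
(d): fails — mRm, mRo but no w with m=w and oR²w.
Valid on: (c).

(c)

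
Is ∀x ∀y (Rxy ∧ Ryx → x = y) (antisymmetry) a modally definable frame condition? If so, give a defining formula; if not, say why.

Modal frame validity is preserved under surjective bounded morphisms.
The 6-cycle (worlds 0,1,2,3,4,5 with 0→1→2→3→4→5→0) is antisymmetric. Sending even-indexed worlds to s and odd-indexed worlds to t is a surjective bounded morphism onto the two-world frame with s↔t, which is not antisymmetric.
So no modal formula (or set of formulas) defines exactly the antisymmetric frames.

No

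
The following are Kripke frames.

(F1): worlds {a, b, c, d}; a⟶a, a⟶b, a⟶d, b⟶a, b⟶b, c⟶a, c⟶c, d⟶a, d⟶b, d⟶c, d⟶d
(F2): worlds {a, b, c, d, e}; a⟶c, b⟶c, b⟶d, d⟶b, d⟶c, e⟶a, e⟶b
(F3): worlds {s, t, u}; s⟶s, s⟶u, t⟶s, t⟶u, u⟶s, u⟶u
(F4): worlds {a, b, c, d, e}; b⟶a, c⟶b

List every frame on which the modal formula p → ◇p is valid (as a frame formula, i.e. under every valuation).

(F1)

The schema corresponds to reflexivity: ∀x Rxx.
(F1): holds.
(F2): fails — world a does not see itself.
(F3): fails — world t does not see itself.
(F4): fails — world a does not see itself.
Valid on: (F1).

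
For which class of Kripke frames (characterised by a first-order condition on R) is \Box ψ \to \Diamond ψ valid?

Seriality

This is the D axiom.
Its frame correspondent is seriality — \forall x \exists y Rxy.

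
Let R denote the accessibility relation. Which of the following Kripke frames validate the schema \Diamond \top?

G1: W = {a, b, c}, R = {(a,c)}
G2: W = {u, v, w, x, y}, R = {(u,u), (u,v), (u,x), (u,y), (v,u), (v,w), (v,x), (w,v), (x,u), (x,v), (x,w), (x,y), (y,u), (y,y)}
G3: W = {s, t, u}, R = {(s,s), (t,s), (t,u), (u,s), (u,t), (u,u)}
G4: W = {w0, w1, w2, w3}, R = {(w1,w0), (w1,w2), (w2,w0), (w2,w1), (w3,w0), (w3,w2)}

This is the axiom for seriality; its first-order frame correspondent is \forall x \exists y Rxy.
G1: fails — world b has no successor.
G2: satisfies the condition.
G3: satisfies the condition.
G4: fails — world w0 has no successor.
Valid on: G2, G3.

G2, G3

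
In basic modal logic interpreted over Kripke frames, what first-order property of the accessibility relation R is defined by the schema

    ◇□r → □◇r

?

Suppose ◇□r→□◇r is valid. Take Rxy, Rxz and set V(r)={w : Ryw}. Then □r at y so ◇□r at x, so □◇r at x, so ◇r at z, giving w with Rzw and Ryw.

convergence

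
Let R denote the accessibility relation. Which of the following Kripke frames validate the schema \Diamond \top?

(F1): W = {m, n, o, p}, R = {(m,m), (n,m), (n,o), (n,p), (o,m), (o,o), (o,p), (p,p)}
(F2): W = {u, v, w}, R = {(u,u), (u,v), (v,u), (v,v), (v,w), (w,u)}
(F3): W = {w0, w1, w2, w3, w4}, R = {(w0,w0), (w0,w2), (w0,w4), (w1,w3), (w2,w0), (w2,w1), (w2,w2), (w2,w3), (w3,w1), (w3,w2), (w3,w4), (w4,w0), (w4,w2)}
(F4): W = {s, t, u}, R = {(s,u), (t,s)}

The schema corresponds to seriality: \forall x \exists y Rxy.
(F1): satisfies the condition.
(F2): satisfies the condition.
(F3): satisfies the condition.
(F4): fails — world u has no successor.

(F1), (F2), (F3)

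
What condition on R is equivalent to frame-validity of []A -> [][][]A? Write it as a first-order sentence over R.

This is a Sahlqvist (Geach-type) schema ◇^0□^1A → □^3◇^0A.
First-order correspondent: forall x forall z (x R^3 z -> exists w (xRw & z = w)).

forall x forall z (x R^3 z -> exists w (xRw & z = w))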